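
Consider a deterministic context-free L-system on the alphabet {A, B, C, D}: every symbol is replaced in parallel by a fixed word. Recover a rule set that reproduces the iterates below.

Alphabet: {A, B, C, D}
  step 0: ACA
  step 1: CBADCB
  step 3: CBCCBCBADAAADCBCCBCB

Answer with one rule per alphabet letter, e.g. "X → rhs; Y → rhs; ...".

  step 0 ⇒ step 1: ACA ⇒ CB·AD·CB
    A ↦ CB
    C ↦ AD
    B ↦ AA  (constrained at step 1)
    D ↦ C  (constrained at step 1)

A->CB, B->AA, C->AD, D->C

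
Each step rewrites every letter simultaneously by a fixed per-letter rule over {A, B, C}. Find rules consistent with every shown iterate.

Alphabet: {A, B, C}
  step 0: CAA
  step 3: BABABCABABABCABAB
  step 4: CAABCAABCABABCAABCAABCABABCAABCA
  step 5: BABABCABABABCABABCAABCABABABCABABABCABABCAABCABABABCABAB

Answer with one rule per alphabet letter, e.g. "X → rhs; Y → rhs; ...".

  step 4 ⇒ step 5: CAABCAABCABABCAABCAABCABABCAABCA ⇒ B·AB·AB·CA·B·AB·AB·CA·B·AB·CA·AB·CA·B·AB·AB·CA·B·AB·AB·CA·B·AB·CA·AB·CA·B·AB·AB·CA·B·AB
    A ↦ AB
    B ↦ CA
    C ↦ B

A->AB, B->CA, C->B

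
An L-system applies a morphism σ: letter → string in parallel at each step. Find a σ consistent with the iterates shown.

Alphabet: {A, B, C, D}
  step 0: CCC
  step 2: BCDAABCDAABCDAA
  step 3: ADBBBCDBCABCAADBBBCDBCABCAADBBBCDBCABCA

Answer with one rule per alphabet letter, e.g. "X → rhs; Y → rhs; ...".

A->BCA, B->A, C->DBB, D->BCD

  step 2 ⇒ step 3: BCDAABCDAABCDAA ⇒ A·DBB·BCD·BCA·BCA·A·DBB·BCD·BCA·BCA·A·DBB·BCD·BCA·BCA
    A ↦ BCA
    B ↦ A
    C ↦ DBB
    D ↦ BCD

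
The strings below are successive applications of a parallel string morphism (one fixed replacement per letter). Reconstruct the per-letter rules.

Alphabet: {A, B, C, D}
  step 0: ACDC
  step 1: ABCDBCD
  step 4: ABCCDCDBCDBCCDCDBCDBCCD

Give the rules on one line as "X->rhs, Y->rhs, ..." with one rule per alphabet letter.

A->AB, B->C, C->CD, D->B

  step 0 ⇒ step 1: ACDC ⇒ AB·CD·B·CD
    A ↦ AB
    C ↦ CD
    D ↦ B
    B ↦ C  (constrained at step 1)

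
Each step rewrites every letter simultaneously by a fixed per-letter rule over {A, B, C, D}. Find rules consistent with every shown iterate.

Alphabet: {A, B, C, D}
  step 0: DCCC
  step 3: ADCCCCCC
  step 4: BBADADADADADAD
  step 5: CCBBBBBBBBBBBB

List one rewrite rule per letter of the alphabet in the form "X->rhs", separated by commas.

A->B, B->C, C->AD, D->B

  step 4 ⇒ step 5: BBADADADADADAD ⇒ C·C·B·B·B·B·B·B·B·B·B·B·B·B
    A ↦ B
    B ↦ C
    D ↦ B
  step 3 ⇒ step 4: ADCCCCCC ⇒ B·B·AD·AD·AD·AD·AD·AD
    C ↦ AD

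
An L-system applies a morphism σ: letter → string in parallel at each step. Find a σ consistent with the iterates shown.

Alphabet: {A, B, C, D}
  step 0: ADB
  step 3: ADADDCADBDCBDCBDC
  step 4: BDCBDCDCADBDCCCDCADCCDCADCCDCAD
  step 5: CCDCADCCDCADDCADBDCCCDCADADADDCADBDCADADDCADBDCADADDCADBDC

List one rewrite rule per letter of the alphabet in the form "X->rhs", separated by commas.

  step 4 ⇒ step 5: BDCBDCDCADBDCCCDCADCCDCADCCDCAD ⇒ CC·DC·AD·CC·DC·AD·DC·AD·B·DC·CC·DC·AD·AD·AD·DC·AD·B·DC·AD·AD·DC·AD·B·DC·AD·AD·DC·AD·B·DC
    A ↦ B
    B ↦ CC
    C ↦ AD
    D ↦ DC

A->B, B->CC, C->AD, D->DC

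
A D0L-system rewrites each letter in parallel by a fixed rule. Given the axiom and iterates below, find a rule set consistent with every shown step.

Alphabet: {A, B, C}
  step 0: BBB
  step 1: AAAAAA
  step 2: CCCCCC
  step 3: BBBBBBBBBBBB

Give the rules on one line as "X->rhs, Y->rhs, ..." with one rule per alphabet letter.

  step 2 ⇒ step 3: CCCCCC ⇒ BB·BB·BB·BB·BB·BB
    C ↦ BB
  step 1 ⇒ step 2: AAAAAA ⇒ C·C·C·C·C·C
    A ↦ C
  step 0 ⇒ step 1: BBB ⇒ AA·AA·AA
    B ↦ AA

A->C, B->AA, C->BB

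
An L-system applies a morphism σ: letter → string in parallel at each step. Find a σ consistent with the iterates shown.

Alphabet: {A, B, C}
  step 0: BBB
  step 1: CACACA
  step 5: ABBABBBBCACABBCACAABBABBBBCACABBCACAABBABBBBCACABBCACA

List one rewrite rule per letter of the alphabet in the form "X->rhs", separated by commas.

  step 0 ⇒ step 1: BBB ⇒ CA·CA·CA
    B ↦ CA
    A ↦ BB  (constrained at step 1)
    C ↦ A  (constrained at step 1)

A->BB, B->CA, C->A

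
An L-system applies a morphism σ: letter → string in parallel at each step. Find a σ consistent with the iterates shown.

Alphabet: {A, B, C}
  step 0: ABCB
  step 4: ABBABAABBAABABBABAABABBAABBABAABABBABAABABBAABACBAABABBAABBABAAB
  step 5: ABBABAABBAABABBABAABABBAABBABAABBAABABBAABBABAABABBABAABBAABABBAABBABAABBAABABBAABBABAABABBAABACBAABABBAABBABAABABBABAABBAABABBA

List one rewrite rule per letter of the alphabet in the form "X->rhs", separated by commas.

  step 4 ⇒ step 5: ABBABAABBAABABBABAABABBAABBABAABABBABAABABBAABACBAABABBAABBABAAB ⇒ AB·BA·BA·AB·BA·AB·AB·BA·BA·AB·AB·BA·AB·BA·BA·AB·BA·AB·AB·BA·AB·BA·BA·AB·AB·BA·BA·AB·BA·AB·AB·BA·AB·BA·BA·AB·BA·AB·AB·BA·AB·BA·BA·AB·AB·BA·AB·AC·BA·AB·AB·BA·AB·BA·BA·AB·AB·BA·BA·AB·BA·AB·AB·BA
    A ↦ AB
    B ↦ BA
    C ↦ AC

A->AB, B->BA, C->AC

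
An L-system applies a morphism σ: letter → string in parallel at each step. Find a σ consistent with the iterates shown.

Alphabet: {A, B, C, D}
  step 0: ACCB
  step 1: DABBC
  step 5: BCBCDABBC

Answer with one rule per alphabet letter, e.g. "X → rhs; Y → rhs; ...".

A->DA, B->C, C->B, D->C

  step 0 ⇒ step 1: ACCB ⇒ DA·B·B·C
    A ↦ DA
    B ↦ C
    C ↦ B
    D ↦ C  (constrained at step 1)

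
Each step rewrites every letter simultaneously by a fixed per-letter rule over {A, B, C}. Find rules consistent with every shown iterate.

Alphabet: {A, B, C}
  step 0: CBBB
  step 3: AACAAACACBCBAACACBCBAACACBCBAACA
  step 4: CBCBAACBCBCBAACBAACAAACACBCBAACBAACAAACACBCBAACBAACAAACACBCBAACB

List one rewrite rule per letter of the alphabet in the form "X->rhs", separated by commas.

  step 3 ⇒ step 4: AACAAACACBCBAACACBCBAACACBCBAACA ⇒ CB·CB·AA·CB·CB·CB·AA·CB·AA·CA·AA·CA·CB·CB·AA·CB·AA·CA·AA·CA·CB·CB·AA·CB·AA·CA·AA·CA·CB·CB·AA·CB
    A ↦ CB
    B ↦ CA
    C ↦ AA

A->CB, B->CA, C->AA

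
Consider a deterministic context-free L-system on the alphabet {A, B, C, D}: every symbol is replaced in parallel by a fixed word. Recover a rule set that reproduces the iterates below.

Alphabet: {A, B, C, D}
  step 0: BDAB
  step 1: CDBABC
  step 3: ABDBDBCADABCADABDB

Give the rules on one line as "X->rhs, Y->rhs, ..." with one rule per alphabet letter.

  step 0 ⇒ step 1: BDAB ⇒ C·DB·AB·C
    A ↦ AB
    B ↦ C
    D ↦ DB
    C ↦ AD  (constrained at step 1)

A->AB, B->C, C->AD, D->DB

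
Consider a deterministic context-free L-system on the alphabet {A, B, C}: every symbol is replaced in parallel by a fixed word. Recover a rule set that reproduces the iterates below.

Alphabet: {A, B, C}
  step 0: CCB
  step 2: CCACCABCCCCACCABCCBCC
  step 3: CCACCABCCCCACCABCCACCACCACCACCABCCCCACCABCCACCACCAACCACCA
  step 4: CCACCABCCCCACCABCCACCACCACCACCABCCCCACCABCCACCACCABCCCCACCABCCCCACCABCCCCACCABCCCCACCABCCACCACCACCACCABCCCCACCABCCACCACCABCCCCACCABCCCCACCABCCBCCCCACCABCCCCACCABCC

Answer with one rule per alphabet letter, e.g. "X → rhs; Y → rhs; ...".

A->BCC, B->A, C->CCA

  step 3 ⇒ step 4: CCACCABCCCCACCABCCACCACCACCACCABCCCCACCABCCACCACCAACCACCA ⇒ CCA·CCA·BCC·CCA·CCA·BCC·A·CCA·CCA·CCA·CCA·BCC·CCA·CCA·BCC·A·CCA·CCA·BCC·CCA·CCA·BCC·CCA·CCA·BCC·CCA·CCA·BCC·CCA·CCA·BCC·A·CCA·CCA·CCA·CCA·BCC·CCA·CCA·BCC·A·CCA·CCA·BCC·CCA·CCA·BCC·CCA·CCA·BCC·BCC·CCA·CCA·BCC·CCA·CCA·BCC
    A ↦ BCC
    B ↦ A
    C ↦ CCA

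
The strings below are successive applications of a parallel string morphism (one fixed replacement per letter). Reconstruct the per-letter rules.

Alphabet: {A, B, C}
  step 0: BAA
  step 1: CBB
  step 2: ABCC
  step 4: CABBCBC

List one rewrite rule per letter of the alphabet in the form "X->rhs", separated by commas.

A->B, B->C, C->AB

  step 1 ⇒ step 2: CBB ⇒ AB·C·C
    B ↦ C
    C ↦ AB
  step 0 ⇒ step 1: BAA ⇒ C·B·B
    A ↦ B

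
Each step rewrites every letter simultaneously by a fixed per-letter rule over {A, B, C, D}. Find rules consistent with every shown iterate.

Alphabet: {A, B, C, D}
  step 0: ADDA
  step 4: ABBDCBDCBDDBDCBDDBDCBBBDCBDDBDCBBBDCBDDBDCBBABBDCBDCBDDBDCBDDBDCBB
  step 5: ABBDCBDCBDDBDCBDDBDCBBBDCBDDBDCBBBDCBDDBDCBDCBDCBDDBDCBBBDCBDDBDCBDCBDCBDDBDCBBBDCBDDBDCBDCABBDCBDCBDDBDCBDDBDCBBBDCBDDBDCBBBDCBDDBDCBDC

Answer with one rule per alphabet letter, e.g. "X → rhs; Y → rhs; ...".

A->AB, B->BDC, C->DD, D->B

  step 4 ⇒ step 5: ABBDCBDCBDDBDCBDDBDCBBBDCBDDBDCBBBDCBDDBDCBBABBDCBDCBDDBDCBDDBDCBB ⇒ AB·BDC·BDC·B·DD·BDC·B·DD·BDC·B·B·BDC·B·DD·BDC·B·B·BDC·B·DD·BDC·BDC·BDC·B·DD·BDC·B·B·BDC·B·DD·BDC·BDC·BDC·B·DD·BDC·B·B·BDC·B·DD·BDC·BDC·AB·BDC·BDC·B·DD·BDC·B·DD·BDC·B·B·BDC·B·DD·BDC·B·B·BDC·B·DD·BDC·BDC
    A ↦ AB
    B ↦ BDC
    C ↦ DD
    D ↦ B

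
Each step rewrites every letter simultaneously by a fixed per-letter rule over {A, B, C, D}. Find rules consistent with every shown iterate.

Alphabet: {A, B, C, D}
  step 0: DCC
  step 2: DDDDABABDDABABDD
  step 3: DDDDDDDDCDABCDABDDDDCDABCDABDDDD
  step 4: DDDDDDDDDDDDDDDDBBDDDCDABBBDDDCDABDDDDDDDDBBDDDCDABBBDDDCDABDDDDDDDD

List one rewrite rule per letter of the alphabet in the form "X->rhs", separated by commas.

A->CD, B->AB, C->BBD, D->DD

  step 3 ⇒ step 4: DDDDDDDDCDABCDABDDDDCDABCDABDDDD ⇒ DD·DD·DD·DD·DD·DD·DD·DD·BBD·DD·CD·AB·BBD·DD·CD·AB·DD·DD·DD·DD·BBD·DD·CD·AB·BBD·DD·CD·AB·DD·DD·DD·DD
    A ↦ CD
    B ↦ AB
    C ↦ BBD
    D ↦ DD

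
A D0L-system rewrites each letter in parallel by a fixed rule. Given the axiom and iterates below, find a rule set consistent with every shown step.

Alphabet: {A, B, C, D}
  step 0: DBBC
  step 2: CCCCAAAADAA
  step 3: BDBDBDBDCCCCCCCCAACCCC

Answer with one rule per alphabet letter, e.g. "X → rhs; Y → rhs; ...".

  step 2 ⇒ step 3: CCCCAAAADAA ⇒ BD·BD·BD·BD·CC·CC·CC·CC·AA·CC·CC
    A ↦ CC
    C ↦ BD
    D ↦ AA
    B ↦ D  (constrained at step 0)

A->CC, B->D, C->BD, D->AA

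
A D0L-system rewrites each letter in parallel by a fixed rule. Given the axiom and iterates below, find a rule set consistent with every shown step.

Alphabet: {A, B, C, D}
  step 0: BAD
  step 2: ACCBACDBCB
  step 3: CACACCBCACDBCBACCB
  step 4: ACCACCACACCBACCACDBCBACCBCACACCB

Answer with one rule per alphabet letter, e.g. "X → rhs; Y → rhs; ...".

A->C, B->CB, C->AC, D->DB

  step 3 ⇒ step 4: CACACCBCACDBCBACCB ⇒ AC·C·AC·C·AC·AC·CB·AC·C·AC·DB·CB·AC·CB·C·AC·AC·CB
    A ↦ C
    B ↦ CB
    C ↦ AC
    D ↦ DB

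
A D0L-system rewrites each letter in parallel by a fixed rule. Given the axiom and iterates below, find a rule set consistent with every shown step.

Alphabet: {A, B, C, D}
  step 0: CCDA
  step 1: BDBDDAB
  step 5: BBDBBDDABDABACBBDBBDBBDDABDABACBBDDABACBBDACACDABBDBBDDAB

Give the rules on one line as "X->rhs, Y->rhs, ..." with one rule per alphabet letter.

  step 0 ⇒ step 1: CCDA ⇒ BD·BD·DA·B
    A ↦ B
    C ↦ BD
    D ↦ DA
    B ↦ AC  (constrained at step 1)

A->B, B->AC, C->BD, D->DA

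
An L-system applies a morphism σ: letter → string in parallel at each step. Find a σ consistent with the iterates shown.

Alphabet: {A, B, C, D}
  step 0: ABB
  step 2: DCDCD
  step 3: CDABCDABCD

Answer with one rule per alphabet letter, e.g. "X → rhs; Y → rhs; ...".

  step 2 ⇒ step 3: DCDCD ⇒ CD·AB·CD·AB·CD
    C ↦ AB
    D ↦ CD
    A ↦ B  (constrained at step 0)
    B ↦ D  (constrained at step 0)

A->B, B->D, C->AB, D->CD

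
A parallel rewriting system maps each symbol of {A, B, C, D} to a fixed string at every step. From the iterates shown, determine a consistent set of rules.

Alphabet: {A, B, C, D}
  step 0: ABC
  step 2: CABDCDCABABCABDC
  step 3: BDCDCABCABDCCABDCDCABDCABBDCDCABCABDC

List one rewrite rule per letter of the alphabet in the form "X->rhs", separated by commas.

A->DC, B->AB, C->BDC, D->CA

  step 2 ⇒ step 3: CABDCDCABABCABDC ⇒ BDC·DC·AB·CA·BDC·CA·BDC·DC·AB·DC·AB·BDC·DC·AB·CA·BDC
    A ↦ DC
    B ↦ AB
    C ↦ BDC
    D ↦ CA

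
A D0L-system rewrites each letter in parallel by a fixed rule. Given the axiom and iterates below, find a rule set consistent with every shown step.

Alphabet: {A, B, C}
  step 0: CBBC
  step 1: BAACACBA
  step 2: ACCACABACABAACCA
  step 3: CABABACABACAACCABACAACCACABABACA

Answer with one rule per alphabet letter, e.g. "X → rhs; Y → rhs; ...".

  step 2 ⇒ step 3: ACCACABACABAACCA ⇒ CA·BA·BA·CA·BA·CA·AC·CA·BA·CA·AC·CA·CA·BA·BA·CA
    A ↦ CA
    B ↦ AC
    C ↦ BA

A->CA, B->AC, C->BA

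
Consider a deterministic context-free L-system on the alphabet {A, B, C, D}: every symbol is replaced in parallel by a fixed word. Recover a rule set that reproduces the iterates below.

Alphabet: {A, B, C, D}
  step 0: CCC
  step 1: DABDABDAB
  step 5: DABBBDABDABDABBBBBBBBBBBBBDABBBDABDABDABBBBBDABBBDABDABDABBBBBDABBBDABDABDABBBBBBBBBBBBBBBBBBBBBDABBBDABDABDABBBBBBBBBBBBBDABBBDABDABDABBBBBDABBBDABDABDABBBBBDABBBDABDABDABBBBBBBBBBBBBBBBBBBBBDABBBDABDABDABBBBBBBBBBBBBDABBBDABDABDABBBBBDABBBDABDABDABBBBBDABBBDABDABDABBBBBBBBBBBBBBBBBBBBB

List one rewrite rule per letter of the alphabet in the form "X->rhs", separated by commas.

A->CC, B->BB, C->DAB, D->CBC

  step 0 ⇒ step 1: CCC ⇒ DAB·DAB·DAB
    C ↦ DAB
    A ↦ CC  (constrained at step 1)
    B ↦ BB  (constrained at step 1)
    D ↦ CBC  (constrained at step 1)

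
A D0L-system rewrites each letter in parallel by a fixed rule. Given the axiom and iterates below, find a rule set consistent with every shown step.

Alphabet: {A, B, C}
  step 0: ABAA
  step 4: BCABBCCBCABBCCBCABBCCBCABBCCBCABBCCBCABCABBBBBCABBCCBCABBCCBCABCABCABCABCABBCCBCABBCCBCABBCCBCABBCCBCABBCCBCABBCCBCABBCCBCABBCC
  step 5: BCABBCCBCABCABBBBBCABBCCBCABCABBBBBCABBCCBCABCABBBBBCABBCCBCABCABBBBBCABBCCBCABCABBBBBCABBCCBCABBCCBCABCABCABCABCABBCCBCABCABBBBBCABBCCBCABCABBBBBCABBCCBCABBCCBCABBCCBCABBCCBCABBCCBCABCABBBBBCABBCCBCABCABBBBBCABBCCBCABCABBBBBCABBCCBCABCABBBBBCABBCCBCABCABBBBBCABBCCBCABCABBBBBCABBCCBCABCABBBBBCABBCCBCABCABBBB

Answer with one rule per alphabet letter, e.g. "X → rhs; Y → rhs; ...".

  step 4 ⇒ step 5: BCABBCCBCABBCCBCABBCCBCABBCCBCABBCCBCABCABBBBBCABBCCBCABBCCBCABCABCABCABCABBCCBCABBCCBCABBCCBCABBCCBCABBCCBCABBCCBCABBCCBCABBCC ⇒ BCA·BB·CC·BCA·BCA·BB·BB·BCA·BB·CC·BCA·BCA·BB·BB·BCA·BB·CC·BCA·BCA·BB·BB·BCA·BB·CC·BCA·BCA·BB·BB·BCA·BB·CC·BCA·BCA·BB·BB·BCA·BB·CC·BCA·BB·CC·BCA·BCA·BCA·BCA·BCA·BB·CC·BCA·BCA·BB·BB·BCA·BB·CC·BCA·BCA·BB·BB·BCA·BB·CC·BCA·BB·CC·BCA·BB·CC·BCA·BB·CC·BCA·BB·CC·BCA·BCA·BB·BB·BCA·BB·CC·BCA·BCA·BB·BB·BCA·BB·CC·BCA·BCA·BB·BB·BCA·BB·CC·BCA·BCA·BB·BB·BCA·BB·CC·BCA·BCA·BB·BB·BCA·BB·CC·BCA·BCA·BB·BB·BCA·BB·CC·BCA·BCA·BB·BB·BCA·BB·CC·BCA·BCA·BB·BB
    A ↦ CC
    B ↦ BCA
    C ↦ BB

A->CC, B->BCA, C->BB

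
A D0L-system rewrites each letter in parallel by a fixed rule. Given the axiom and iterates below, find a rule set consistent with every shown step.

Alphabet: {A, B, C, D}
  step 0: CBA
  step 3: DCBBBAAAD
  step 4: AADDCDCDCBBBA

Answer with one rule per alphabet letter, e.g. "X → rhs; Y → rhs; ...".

A->B, B->DC, C->AD, D->A

  step 3 ⇒ step 4: DCBBBAAAD ⇒ A·AD·DC·DC·DC·B·B·B·A
    A ↦ B
    B ↦ DC
    C ↦ AD
    D ↦ A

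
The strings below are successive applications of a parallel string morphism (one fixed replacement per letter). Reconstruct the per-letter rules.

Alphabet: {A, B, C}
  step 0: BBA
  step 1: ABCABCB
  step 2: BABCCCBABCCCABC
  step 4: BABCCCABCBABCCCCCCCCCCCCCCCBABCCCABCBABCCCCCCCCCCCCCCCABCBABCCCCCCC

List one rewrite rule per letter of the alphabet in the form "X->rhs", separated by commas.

A->B, B->ABC, C->CC

  step 1 ⇒ step 2: ABCABCB ⇒ B·ABC·CC·B·ABC·CC·ABC
    A ↦ B
    B ↦ ABC
    C ↦ CC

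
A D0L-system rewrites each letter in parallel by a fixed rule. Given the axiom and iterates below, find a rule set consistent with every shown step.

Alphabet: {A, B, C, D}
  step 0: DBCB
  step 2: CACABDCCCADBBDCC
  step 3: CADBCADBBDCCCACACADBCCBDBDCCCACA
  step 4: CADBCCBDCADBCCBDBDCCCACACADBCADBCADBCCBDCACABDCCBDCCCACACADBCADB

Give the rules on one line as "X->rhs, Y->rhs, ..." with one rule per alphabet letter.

  step 3 ⇒ step 4: CADBCADBBDCCCACACADBCCBDBDCCCACA ⇒ CA·DB·CC·BD·CA·DB·CC·BD·BD·CC·CA·CA·CA·DB·CA·DB·CA·DB·CC·BD·CA·CA·BD·CC·BD·CC·CA·CA·CA·DB·CA·DB
    A ↦ DB
    B ↦ BD
    C ↦ CA
    D ↦ CC

A->DB, B->BD, C->CA, D->CC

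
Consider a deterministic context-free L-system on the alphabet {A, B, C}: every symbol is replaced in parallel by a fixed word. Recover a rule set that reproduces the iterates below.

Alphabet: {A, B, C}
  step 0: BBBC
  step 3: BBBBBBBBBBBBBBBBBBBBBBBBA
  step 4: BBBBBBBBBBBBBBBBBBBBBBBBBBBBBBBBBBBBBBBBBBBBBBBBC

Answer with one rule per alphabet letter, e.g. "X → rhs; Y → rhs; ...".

A->C, B->BB, C->A

  step 3 ⇒ step 4: BBBBBBBBBBBBBBBBBBBBBBBBA ⇒ BB·BB·BB·BB·BB·BB·BB·BB·BB·BB·BB·BB·BB·BB·BB·BB·BB·BB·BB·BB·BB·BB·BB·BB·C
    A ↦ C
    B ↦ BB
    C ↦ A  (constrained at step 0)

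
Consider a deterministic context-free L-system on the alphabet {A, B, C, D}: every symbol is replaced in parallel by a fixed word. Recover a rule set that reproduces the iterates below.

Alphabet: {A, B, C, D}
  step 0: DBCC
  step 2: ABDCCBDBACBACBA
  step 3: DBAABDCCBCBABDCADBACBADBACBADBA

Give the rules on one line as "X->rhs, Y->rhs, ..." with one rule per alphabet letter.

  step 2 ⇒ step 3: ABDCCBDBACBACBA ⇒ DBA·A·BDC·CB·CB·A·BDC·A·DBA·CB·A·DBA·CB·A·DBA
    A ↦ DBA
    B ↦ A
    C ↦ CB
    D ↦ BDC

A->DBA, B->A, C->CB, D->BDC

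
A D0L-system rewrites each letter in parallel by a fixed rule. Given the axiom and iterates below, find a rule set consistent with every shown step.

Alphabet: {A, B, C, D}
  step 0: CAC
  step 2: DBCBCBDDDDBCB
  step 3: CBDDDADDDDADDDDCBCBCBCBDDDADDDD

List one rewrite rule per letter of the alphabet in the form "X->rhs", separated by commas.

  step 2 ⇒ step 3: DBCBCBDDDDBCB ⇒ CB·DDD·AD·DDD·AD·DDD·CB·CB·CB·CB·DDD·AD·DDD
    B ↦ DDD
    C ↦ AD
    D ↦ CB
    A ↦ DB  (constrained at step 0)

A->DB, B->DDD, C->AD, D->CB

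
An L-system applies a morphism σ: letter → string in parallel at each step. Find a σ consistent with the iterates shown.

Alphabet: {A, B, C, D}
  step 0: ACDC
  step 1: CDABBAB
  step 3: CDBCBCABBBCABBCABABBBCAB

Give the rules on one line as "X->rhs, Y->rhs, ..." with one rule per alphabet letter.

  step 0 ⇒ step 1: ACDC ⇒ CD·AB·B·AB
    A ↦ CD
    C ↦ AB
    D ↦ B
    B ↦ BC  (constrained at step 1)

A->CD, B->BC, C->AB, D->B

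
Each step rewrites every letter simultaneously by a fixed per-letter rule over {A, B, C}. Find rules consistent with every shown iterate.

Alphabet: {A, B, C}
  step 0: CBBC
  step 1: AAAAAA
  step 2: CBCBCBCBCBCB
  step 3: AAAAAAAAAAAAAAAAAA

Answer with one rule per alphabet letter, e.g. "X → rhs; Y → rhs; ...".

A->CB, B->AA, C->A

  step 2 ⇒ step 3: CBCBCBCBCBCB ⇒ A·AA·A·AA·A·AA·A·AA·A·AA·A·AA
    B ↦ AA
    C ↦ A
  step 1 ⇒ step 2: AAAAAA ⇒ CB·CB·CB·CB·CB·CB
    A ↦ CB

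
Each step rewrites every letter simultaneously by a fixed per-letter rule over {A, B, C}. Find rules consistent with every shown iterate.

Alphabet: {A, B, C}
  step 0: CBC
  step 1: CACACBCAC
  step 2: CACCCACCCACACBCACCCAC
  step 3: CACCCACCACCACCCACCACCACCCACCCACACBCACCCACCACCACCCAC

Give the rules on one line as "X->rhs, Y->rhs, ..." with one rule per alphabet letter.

  step 2 ⇒ step 3: CACCCACCCACACBCACCCAC ⇒ CAC·C·CAC·CAC·CAC·C·CAC·CAC·CAC·C·CAC·C·CAC·ACB·CAC·C·CAC·CAC·CAC·C·CAC
    A ↦ C
    B ↦ ACB
    C ↦ CAC

A->C, B->ACB, C->CAC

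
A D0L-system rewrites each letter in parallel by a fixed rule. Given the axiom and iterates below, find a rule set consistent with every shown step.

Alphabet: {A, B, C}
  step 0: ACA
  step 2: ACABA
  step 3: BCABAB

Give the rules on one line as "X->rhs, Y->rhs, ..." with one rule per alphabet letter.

A->B, B->A, C->CA

  step 2 ⇒ step 3: ACABA ⇒ B·CA·B·A·B
    A ↦ B
    B ↦ A
    C ↦ CA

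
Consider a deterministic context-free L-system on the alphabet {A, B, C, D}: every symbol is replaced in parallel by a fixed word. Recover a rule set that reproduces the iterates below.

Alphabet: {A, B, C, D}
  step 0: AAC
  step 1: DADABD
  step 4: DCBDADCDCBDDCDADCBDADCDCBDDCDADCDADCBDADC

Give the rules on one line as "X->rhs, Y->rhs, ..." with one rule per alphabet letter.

A->DA, B->A, C->BD, D->DC

  step 0 ⇒ step 1: AAC ⇒ DA·DA·BD
    A ↦ DA
    C ↦ BD
    B ↦ A  (constrained at step 1)
    D ↦ DC  (constrained at step 1)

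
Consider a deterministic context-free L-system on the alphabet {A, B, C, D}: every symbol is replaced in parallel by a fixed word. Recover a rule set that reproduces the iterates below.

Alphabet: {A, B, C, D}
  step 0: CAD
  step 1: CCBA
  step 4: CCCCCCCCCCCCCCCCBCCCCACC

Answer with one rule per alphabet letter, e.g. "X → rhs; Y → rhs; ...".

A->B, B->DC, C->CC, D->A

  step 0 ⇒ step 1: CAD ⇒ CC·B·A
    A ↦ B
    C ↦ CC
    D ↦ A
    B ↦ DC  (constrained at step 1)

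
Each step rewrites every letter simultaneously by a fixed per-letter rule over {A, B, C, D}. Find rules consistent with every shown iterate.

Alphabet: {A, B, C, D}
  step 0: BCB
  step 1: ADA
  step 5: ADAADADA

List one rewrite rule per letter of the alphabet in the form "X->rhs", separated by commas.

A->BC, B->A, C->D, D->B

  step 0 ⇒ step 1: BCB ⇒ A·D·A
    B ↦ A
    C ↦ D
    A ↦ BC  (constrained at step 1)
    D ↦ B  (constrained at step 1)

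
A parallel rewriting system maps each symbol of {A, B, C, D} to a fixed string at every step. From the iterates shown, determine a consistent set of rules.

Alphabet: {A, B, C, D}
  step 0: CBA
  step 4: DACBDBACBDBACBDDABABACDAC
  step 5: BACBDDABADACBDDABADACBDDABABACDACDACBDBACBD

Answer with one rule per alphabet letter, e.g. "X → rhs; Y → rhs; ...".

A->C, B->DA, C->BD, D->BA

  step 4 ⇒ step 5: DACBDBACBDBACBDDABABACDAC ⇒ BA·C·BD·DA·BA·DA·C·BD·DA·BA·DA·C·BD·DA·BA·BA·C·DA·C·DA·C·BD·BA·C·BD
    A ↦ C
    B ↦ DA
    C ↦ BD
    D ↦ BA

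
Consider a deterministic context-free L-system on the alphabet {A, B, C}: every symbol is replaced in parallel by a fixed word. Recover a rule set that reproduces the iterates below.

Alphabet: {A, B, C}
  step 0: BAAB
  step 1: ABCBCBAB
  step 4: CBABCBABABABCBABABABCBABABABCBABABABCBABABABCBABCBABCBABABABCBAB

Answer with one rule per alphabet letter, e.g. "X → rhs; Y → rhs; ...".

  step 0 ⇒ step 1: BAAB ⇒ AB·CB·CB·AB
    A ↦ CB
    B ↦ AB
    C ↦ AB  (constrained at step 1)

A->CB, B->AB, C->AB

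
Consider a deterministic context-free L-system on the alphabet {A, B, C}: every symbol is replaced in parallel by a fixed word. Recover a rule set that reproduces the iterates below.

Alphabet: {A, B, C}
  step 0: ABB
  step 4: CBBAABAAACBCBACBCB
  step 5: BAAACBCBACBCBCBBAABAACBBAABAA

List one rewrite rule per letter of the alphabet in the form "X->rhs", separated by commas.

A->CB, B->A, C->BA

  step 4 ⇒ step 5: CBBAABAAACBCBACBCB ⇒ BA·A·A·CB·CB·A·CB·CB·CB·BA·A·BA·A·CB·BA·A·BA·A
    A ↦ CB
    B ↦ A
    C ↦ BA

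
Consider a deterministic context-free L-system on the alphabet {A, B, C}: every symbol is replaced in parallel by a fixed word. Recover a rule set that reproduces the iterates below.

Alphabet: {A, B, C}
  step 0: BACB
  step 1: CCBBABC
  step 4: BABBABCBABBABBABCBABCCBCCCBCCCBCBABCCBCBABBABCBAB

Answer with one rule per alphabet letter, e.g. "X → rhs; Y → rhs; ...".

A->CB, B->C, C->BAB

  step 0 ⇒ step 1: BACB ⇒ C·CB·BAB·C
    A ↦ CB
    B ↦ C
    C ↦ BAB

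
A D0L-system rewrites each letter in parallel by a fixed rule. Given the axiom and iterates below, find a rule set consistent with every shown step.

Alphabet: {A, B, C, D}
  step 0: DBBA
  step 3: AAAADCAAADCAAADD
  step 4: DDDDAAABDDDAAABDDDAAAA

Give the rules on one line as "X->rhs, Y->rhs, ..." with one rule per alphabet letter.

  step 3 ⇒ step 4: AAAADCAAADCAAADD ⇒ D·D·D·D·AA·AB·D·D·D·AA·AB·D·D·D·AA·AA
    A ↦ D
    C ↦ AB
    D ↦ AA
    B ↦ CA  (constrained at step 0)

A->D, B->CA, C->AB, D->AA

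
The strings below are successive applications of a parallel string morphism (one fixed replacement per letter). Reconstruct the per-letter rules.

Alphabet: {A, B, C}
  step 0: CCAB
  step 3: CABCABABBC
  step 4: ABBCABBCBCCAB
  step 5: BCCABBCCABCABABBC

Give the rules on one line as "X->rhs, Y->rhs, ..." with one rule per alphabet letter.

A->B, B->C, C->AB

  step 4 ⇒ step 5: ABBCABBCBCCAB ⇒ B·C·C·AB·B·C·C·AB·C·AB·AB·B·C
    A ↦ B
    B ↦ C
    C ↦ AB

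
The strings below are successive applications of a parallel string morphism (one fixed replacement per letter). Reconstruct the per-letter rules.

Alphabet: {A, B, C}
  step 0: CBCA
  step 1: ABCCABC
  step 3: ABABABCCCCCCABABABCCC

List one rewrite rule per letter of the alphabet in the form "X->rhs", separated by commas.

  step 0 ⇒ step 1: CBCA ⇒ AB·CC·AB·C
    A ↦ C
    B ↦ CC
    C ↦ AB

A->C, B->CC, C->AB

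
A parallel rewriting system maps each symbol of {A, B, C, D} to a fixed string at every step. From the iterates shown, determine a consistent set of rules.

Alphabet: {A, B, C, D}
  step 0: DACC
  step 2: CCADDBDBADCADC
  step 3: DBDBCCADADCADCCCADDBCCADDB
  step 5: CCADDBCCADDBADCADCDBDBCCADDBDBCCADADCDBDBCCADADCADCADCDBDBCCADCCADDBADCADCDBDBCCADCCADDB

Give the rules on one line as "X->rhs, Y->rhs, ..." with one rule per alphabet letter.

A->CC, B->C, C->DB, D->AD

  step 2 ⇒ step 3: CCADDBDBADCADC ⇒ DB·DB·CC·AD·AD·C·AD·C·CC·AD·DB·CC·AD·DB
    A ↦ CC
    B ↦ C
    C ↦ DB
    D ↦ AD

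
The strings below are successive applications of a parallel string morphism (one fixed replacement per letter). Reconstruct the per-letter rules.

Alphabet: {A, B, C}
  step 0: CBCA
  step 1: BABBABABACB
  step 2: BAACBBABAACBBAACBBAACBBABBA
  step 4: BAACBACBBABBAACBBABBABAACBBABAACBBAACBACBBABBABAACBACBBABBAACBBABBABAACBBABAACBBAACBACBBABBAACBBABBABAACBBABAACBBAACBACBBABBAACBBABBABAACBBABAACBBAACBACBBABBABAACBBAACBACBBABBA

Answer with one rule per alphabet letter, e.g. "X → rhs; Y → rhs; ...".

  step 1 ⇒ step 2: BABBABABACB ⇒ BA·ACB·BA·BA·ACB·BA·ACB·BA·ACB·BAB·BA
    A ↦ ACB
    B ↦ BA
    C ↦ BAB

A->ACB, B->BA, C->BAB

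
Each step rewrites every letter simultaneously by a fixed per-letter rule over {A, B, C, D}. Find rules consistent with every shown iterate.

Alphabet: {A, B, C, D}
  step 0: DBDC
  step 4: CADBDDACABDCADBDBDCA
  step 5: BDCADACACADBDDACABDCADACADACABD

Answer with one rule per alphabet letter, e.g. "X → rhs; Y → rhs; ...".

  step 4 ⇒ step 5: CADBDDACABDCADBDBDCA ⇒ B·D·CA·DA·CA·CA·D·B·D·DA·CA·B·D·CA·DA·CA·DA·CA·B·D
    A ↦ D
    B ↦ DA
    C ↦ B
    D ↦ CA

A->D, B->DA, C->B, D->CA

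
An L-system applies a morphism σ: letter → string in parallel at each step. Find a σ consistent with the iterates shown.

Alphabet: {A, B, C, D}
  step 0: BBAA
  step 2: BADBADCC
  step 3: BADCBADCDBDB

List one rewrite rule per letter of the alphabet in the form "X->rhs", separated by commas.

A->D, B->BA, C->DB, D->C

  step 2 ⇒ step 3: BADBADCC ⇒ BA·D·C·BA·D·C·DB·DB
    A ↦ D
    B ↦ BA
    C ↦ DB
    D ↦ C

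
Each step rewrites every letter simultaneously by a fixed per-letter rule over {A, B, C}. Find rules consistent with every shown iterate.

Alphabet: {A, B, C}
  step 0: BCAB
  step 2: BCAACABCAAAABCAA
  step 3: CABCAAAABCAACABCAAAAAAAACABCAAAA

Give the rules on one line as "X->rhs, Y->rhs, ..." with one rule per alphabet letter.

  step 2 ⇒ step 3: BCAACABCAAAABCAA ⇒ CA·BC·AA·AA·BC·AA·CA·BC·AA·AA·AA·AA·CA·BC·AA·AA
    A ↦ AA
    B ↦ CA
    C ↦ BC

A->AA, B->CA, C->BC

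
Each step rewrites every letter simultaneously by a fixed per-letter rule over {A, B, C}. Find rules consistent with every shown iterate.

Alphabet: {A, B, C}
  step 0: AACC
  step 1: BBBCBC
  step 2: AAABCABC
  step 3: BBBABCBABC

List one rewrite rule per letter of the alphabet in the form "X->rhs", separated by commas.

  step 2 ⇒ step 3: AAABCABC ⇒ B·B·B·A·BC·B·A·BC
    A ↦ B
    B ↦ A
    C ↦ BC

A->B, B->A, C->BC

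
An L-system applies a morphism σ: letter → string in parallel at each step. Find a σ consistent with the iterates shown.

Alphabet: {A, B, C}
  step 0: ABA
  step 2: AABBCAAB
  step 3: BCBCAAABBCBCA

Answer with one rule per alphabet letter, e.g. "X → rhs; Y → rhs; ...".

A->BC, B->A, C->AB

  step 2 ⇒ step 3: AABBCAAB ⇒ BC·BC·A·A·AB·BC·BC·A
    A ↦ BC
    B ↦ A
    C ↦ AB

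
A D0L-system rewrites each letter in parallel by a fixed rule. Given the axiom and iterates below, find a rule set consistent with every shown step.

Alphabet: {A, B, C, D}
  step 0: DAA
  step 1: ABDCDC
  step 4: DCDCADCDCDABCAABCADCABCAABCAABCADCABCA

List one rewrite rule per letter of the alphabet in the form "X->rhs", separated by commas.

A->DC, B->D, C->CA, D->AB

  step 0 ⇒ step 1: DAA ⇒ AB·DC·DC
    A ↦ DC
    D ↦ AB
    B ↦ D  (constrained at step 1)
    C ↦ CA  (constrained at step 1)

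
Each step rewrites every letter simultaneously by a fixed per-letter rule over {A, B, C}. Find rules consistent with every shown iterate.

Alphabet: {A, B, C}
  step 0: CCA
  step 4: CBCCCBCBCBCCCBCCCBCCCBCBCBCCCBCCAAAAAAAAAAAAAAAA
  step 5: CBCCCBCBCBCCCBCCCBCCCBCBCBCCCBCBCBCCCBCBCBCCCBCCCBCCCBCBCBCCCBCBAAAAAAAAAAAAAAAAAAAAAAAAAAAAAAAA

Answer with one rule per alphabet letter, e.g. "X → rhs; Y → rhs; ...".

A->AA, B->CC, C->CB

  step 4 ⇒ step 5: CBCCCBCBCBCCCBCCCBCCCBCBCBCCCBCCAAAAAAAAAAAAAAAA ⇒ CB·CC·CB·CB·CB·CC·CB·CC·CB·CC·CB·CB·CB·CC·CB·CB·CB·CC·CB·CB·CB·CC·CB·CC·CB·CC·CB·CB·CB·CC·CB·CB·AA·AA·AA·AA·AA·AA·AA·AA·AA·AA·AA·AA·AA·AA·AA·AA
    A ↦ AA
    B ↦ CC
    C ↦ CB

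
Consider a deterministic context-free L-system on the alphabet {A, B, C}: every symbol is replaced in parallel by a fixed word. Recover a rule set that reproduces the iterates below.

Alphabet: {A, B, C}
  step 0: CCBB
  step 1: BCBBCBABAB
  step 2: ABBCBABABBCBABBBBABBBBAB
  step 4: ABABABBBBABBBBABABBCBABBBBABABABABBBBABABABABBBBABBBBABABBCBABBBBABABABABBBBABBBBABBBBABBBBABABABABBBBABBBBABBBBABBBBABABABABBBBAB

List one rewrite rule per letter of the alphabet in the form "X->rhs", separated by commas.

  step 1 ⇒ step 2: BCBBCBABAB ⇒ AB·BCB·AB·AB·BCB·AB·BBB·AB·BBB·AB
    A ↦ BBB
    B ↦ AB
    C ↦ BCB

A->BBB, B->AB, C->BCB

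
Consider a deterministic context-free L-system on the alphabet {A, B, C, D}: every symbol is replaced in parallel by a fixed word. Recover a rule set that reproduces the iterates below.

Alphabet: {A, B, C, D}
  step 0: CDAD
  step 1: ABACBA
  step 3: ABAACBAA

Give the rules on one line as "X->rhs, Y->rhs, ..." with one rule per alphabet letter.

A->C, B->D, C->A, D->BA

  step 0 ⇒ step 1: CDAD ⇒ A·BA·C·BA
    A ↦ C
    C ↦ A
    D ↦ BA
    B ↦ D  (constrained at step 1)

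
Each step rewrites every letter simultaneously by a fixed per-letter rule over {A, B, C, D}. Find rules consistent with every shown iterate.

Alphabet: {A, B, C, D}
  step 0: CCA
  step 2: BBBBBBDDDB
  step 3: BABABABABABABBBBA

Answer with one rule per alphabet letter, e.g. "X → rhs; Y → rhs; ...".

A->CD, B->BA, C->DDD, D->B

  step 2 ⇒ step 3: BBBBBBDDDB ⇒ BA·BA·BA·BA·BA·BA·B·B·B·BA
    B ↦ BA
    D ↦ B
    A ↦ CD  (constrained at step 0)
    C ↦ DDD  (constrained at step 0)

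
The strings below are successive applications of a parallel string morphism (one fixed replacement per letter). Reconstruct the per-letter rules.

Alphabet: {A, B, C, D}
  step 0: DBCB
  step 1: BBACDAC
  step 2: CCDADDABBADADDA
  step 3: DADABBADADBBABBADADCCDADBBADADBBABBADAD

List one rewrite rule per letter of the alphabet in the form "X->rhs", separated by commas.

A->DAD, B->C, C->DA, D->BBA

  step 2 ⇒ step 3: CCDADDABBADADDA ⇒ DA·DA·BBA·DAD·BBA·BBA·DAD·C·C·DAD·BBA·DAD·BBA·BBA·DAD
    A ↦ DAD
    B ↦ C
    C ↦ DA
    D ↦ BBA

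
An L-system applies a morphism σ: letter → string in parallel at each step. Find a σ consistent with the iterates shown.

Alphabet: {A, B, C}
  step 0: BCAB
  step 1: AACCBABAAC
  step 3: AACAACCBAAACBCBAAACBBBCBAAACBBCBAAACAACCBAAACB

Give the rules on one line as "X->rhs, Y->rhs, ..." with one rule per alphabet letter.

A->B, B->AAC, C->CBA

  step 0 ⇒ step 1: BCAB ⇒ AAC·CBA·B·AAC
    A ↦ B
    B ↦ AAC
    C ↦ CBA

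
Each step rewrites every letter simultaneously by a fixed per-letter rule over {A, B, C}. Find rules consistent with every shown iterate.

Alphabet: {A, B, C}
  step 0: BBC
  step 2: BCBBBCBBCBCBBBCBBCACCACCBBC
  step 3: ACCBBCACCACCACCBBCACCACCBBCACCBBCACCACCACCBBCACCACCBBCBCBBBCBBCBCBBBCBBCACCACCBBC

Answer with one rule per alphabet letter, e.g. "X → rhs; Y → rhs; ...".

  step 2 ⇒ step 3: BCBBBCBBCBCBBBCBBCACCACCBBC ⇒ ACC·BBC·ACC·ACC·ACC·BBC·ACC·ACC·BBC·ACC·BBC·ACC·ACC·ACC·BBC·ACC·ACC·BBC·BCB·BBC·BBC·BCB·BBC·BBC·ACC·ACC·BBC
    A ↦ BCB
    B ↦ ACC
    C ↦ BBC

A->BCB, B->ACC, C->BBC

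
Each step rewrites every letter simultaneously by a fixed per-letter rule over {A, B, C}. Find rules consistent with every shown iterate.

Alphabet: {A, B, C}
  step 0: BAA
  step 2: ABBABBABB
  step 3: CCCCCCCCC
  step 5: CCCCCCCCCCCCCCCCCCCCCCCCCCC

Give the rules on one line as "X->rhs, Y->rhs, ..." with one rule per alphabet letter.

A->C, B->C, C->ABB

  step 2 ⇒ step 3: ABBABBABB ⇒ C·C·C·C·C·C·C·C·C
    A ↦ C
    B ↦ C
    C ↦ ABB  (constrained at step 3)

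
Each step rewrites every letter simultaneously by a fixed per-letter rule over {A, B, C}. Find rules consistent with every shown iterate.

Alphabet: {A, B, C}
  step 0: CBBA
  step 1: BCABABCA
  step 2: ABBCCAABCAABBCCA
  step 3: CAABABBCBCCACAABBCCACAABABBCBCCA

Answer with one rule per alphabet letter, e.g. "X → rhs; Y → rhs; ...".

  step 2 ⇒ step 3: ABBCCAABCAABBCCA ⇒ CA·AB·AB·BC·BC·CA·CA·AB·BC·CA·CA·AB·AB·BC·BC·CA
    A ↦ CA
    B ↦ AB
    C ↦ BC

A->CA, B->AB, C->BC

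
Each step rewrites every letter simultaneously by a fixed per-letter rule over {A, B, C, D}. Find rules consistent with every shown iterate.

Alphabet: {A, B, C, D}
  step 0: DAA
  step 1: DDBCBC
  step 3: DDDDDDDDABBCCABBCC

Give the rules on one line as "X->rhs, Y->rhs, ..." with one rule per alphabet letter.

A->BC, B->C, C->AB, D->DD

  step 0 ⇒ step 1: DAA ⇒ DD·BC·BC
    A ↦ BC
    D ↦ DD
    B ↦ C  (constrained at step 1)
    C ↦ AB  (constrained at step 1)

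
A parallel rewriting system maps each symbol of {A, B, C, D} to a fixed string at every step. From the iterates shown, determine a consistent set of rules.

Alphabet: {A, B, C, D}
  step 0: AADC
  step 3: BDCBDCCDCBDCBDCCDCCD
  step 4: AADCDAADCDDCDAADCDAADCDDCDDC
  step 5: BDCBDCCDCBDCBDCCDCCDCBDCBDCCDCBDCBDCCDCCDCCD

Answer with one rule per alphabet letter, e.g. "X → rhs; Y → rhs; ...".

  step 4 ⇒ step 5: AADCDAADCDDCDAADCDAADCDDCDDC ⇒ BDC·BDC·C·D·C·BDC·BDC·C·D·C·C·D·C·BDC·BDC·C·D·C·BDC·BDC·C·D·C·C·D·C·C·D
    A ↦ BDC
    C ↦ D
    D ↦ C
  step 3 ⇒ step 4: BDCBDCCDCBDCBDCCDCCD ⇒ AAD·C·D·AAD·C·D·D·C·D·AAD·C·D·AAD·C·D·D·C·D·D·C
    B ↦ AAD

A->BDC, B->AAD, C->D, D->C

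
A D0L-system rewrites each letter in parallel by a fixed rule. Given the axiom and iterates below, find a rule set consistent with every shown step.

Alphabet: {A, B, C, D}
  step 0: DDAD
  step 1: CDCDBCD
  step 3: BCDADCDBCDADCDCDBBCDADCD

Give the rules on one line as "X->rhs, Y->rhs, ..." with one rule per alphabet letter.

  step 0 ⇒ step 1: DDAD ⇒ CD·CD·B·CD
    A ↦ B
    D ↦ CD
    B ↦ DA  (constrained at step 1)
    C ↦ AD  (constrained at step 1)

A->B, B->DA, C->AD, D->CD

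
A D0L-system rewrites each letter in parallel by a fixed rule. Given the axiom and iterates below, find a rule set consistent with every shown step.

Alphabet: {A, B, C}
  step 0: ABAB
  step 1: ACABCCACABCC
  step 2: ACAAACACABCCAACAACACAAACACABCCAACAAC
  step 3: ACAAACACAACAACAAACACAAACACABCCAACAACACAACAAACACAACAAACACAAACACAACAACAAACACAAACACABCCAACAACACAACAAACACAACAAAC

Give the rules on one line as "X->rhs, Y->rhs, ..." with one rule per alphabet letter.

A->ACA, B->BCC, C->AAC

  step 2 ⇒ step 3: ACAAACACABCCAACAACACAAACACABCCAACAAC ⇒ ACA·AAC·ACA·ACA·ACA·AAC·ACA·AAC·ACA·BCC·AAC·AAC·ACA·ACA·AAC·ACA·ACA·AAC·ACA·AAC·ACA·ACA·ACA·AAC·ACA·AAC·ACA·BCC·AAC·AAC·ACA·ACA·AAC·ACA·ACA·AAC
    A ↦ ACA
    B ↦ BCC
    C ↦ AAC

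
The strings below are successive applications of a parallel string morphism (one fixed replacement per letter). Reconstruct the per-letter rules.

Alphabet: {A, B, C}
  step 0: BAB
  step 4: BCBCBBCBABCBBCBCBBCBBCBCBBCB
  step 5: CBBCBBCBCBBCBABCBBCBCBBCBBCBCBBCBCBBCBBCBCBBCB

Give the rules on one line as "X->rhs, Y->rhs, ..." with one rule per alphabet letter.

  step 4 ⇒ step 5: BCBCBBCBABCBBCBCBBCBBCBCBBCB ⇒ CB·B·CB·B·CB·CB·B·CB·AB·CB·B·CB·CB·B·CB·B·CB·CB·B·CB·CB·B·CB·B·CB·CB·B·CB
    A ↦ AB
    B ↦ CB
    C ↦ B

A->AB, B->CB, C->B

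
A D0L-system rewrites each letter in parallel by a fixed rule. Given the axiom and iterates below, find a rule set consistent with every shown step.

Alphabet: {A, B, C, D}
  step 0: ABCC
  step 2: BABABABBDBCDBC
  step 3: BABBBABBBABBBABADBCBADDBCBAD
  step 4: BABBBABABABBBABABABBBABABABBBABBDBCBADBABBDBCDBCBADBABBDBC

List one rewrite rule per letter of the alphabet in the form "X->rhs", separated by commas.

  step 3 ⇒ step 4: BABBBABBBABBBABADBCBADDBCBAD ⇒ BA·BB·BA·BA·BA·BB·BA·BA·BA·BB·BA·BA·BA·BB·BA·BB·DBC·BA·D·BA·BB·DBC·DBC·BA·D·BA·BB·DBC
    A ↦ BB
    B ↦ BA
    C ↦ D
    D ↦ DBC

A->BB, B->BA, C->D, D->DBC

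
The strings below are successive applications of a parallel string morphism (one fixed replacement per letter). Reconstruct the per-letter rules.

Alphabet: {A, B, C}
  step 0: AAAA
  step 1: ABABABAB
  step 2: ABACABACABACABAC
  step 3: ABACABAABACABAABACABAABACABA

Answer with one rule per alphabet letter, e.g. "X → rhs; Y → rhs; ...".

  step 2 ⇒ step 3: ABACABACABACABAC ⇒ AB·AC·AB·A·AB·AC·AB·A·AB·AC·AB·A·AB·AC·AB·A
    A ↦ AB
    B ↦ AC
    C ↦ A

A->AB, B->AC, C->A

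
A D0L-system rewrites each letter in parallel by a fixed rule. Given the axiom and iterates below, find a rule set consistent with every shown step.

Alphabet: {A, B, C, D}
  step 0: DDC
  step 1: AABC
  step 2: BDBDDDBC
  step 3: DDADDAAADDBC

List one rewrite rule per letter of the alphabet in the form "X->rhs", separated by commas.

  step 2 ⇒ step 3: BDBDDDBC ⇒ DD·A·DD·A·A·A·DD·BC
    B ↦ DD
    C ↦ BC
    D ↦ A
  step 1 ⇒ step 2: AABC ⇒ BD·BD·DD·BC
    A ↦ BD

A->BD, B->DD, C->BC, D->A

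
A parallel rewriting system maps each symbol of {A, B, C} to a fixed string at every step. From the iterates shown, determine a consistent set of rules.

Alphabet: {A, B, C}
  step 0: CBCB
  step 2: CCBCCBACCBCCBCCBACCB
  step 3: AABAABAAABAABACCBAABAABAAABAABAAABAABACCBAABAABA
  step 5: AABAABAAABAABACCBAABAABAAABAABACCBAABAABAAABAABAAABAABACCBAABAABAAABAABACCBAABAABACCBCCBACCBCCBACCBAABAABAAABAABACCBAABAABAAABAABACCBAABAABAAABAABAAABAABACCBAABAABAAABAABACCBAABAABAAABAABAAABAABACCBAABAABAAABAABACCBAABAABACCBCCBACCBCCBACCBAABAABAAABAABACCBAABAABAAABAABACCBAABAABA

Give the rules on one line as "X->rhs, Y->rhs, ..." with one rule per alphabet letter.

A->CCB, B->A, C->AAB

  step 2 ⇒ step 3: CCBCCBACCBCCBCCBACCB ⇒ AAB·AAB·A·AAB·AAB·A·CCB·AAB·AAB·A·AAB·AAB·A·AAB·AAB·A·CCB·AAB·AAB·A
    A ↦ CCB
    B ↦ A
    C ↦ AAB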